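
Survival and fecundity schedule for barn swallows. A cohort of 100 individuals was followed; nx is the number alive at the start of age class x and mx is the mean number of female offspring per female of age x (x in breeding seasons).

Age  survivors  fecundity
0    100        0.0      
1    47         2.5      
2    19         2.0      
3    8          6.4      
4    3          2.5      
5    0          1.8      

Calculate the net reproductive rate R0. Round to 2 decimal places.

2.14

lx = nx/n0 = nx/100: 1, 0.47, 0.19, 0.08, 0.03, 0
lx·mx by age: 0, 1.175, 0.38, 0.512, 0.075, 0
R0 = Σ lx·mx = 2.142 → 2.14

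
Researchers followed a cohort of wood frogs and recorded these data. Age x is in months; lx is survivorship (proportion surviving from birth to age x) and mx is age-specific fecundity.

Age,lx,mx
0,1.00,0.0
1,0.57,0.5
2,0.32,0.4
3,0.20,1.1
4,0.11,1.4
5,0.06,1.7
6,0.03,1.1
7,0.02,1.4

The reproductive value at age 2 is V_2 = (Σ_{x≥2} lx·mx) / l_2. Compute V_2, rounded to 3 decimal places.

lx·mx for x ≥ 2: 0.128, 0.22, 0.154, 0.102, 0.033, 0.028 → sum = 0.665
V_2 = 0.665 / l_2 = 0.665 / 0.32 = 2.078125 → 2.078

2.078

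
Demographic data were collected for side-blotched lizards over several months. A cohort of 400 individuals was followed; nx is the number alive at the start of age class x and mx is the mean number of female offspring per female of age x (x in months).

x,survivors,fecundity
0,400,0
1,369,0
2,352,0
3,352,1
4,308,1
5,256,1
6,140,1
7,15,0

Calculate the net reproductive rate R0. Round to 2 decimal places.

lx = nx/n0 = nx/400: 1, 0.9225, 0.88, 0.88, 0.77, 0.64, 0.35, 0.0375
lx·mx by age: 0, 0, 0, 0.88, 0.77, 0.64, 0.35, 0
R0 = Σ lx·mx = 2.64 → 2.64

2.64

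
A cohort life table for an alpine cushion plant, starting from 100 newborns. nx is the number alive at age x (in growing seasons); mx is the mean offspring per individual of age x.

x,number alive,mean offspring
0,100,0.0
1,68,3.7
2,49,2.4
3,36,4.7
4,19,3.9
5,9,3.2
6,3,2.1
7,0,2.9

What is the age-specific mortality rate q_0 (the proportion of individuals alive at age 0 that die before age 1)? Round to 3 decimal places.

0.320

lx = nx/n0 = nx/100: 1, 0.68, 0.49, 0.36, 0.19, 0.09, 0.03, 0
q_0 = (l_0 − l_1) / l_0 = (1 − 0.68) / 1
     = 0.32 / 1 = 0.32 → 0.320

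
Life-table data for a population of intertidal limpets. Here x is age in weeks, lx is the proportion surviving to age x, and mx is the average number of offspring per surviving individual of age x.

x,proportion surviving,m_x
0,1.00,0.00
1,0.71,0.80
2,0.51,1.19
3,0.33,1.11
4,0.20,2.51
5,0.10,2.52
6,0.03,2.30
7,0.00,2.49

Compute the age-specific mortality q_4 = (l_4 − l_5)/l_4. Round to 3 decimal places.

q_4 = (l_4 − l_5) / l_4 = (0.2 − 0.1) / 0.2
     = 0.1 / 0.2 = 0.5 → 0.500

0.500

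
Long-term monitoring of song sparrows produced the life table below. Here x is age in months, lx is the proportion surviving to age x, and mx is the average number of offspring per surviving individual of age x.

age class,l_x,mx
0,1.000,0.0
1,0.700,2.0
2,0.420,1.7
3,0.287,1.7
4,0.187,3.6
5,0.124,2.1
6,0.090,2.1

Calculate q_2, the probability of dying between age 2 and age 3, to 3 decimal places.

0.317

q_2 = (l_2 − l_3) / l_2 = (0.42 − 0.287) / 0.42
     = 0.133 / 0.42 = 0.316667… → 0.317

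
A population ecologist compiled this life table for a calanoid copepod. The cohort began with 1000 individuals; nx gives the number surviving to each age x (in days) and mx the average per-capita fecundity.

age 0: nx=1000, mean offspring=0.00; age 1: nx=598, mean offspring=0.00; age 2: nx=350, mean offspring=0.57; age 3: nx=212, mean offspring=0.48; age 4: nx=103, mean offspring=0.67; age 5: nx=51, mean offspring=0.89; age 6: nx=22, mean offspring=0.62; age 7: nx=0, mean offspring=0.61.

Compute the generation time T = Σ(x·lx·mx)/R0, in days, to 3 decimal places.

3.003

lx = nx/n0 = nx/1000: 1, 0.598, 0.35, 0.212, 0.103, 0.051, 0.022, 0
lx·mx: 0, 0, 0.1995, 0.10176, 0.06901, 0.04539, 0.01364, 0 → R0 = 0.4293
x·lx·mx: 0, 0, 0.399, 0.30528, 0.27604, 0.22695, 0.08184, 0 → Σ = 1.28911
T = 1.28911 / 0.4293 = 3.002819… → 3.003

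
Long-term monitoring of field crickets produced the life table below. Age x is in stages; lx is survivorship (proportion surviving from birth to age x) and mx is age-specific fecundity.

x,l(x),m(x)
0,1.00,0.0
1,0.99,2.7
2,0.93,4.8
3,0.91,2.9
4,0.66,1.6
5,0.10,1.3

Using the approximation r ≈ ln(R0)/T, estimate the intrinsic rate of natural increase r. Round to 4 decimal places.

R0 = Σ lx·mx = 0 + 2.673 + 4.464 + 2.639 + 1.056 + 0.13 = 10.962
Σ x·lx·mx = 24.392; T = 24.392/10.962 = 2.22514…
r ≈ ln(R0)/T = ln(10.962)/2.22514… = 1.076082… → 1.0761

1.0761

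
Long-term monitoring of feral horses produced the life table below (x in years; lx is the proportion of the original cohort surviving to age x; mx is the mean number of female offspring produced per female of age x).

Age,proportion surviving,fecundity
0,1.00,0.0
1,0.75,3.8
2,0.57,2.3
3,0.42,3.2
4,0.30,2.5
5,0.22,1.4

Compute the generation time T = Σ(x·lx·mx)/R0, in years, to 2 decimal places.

2.14

lx·mx: 0, 2.85, 1.311, 1.344, 0.75, 0.308 → R0 = 6.563
x·lx·mx: 0, 2.85, 2.622, 4.032, 3, 1.54 → Σ = 14.044
T = 14.044 / 6.563 = 2.139875… → 2.14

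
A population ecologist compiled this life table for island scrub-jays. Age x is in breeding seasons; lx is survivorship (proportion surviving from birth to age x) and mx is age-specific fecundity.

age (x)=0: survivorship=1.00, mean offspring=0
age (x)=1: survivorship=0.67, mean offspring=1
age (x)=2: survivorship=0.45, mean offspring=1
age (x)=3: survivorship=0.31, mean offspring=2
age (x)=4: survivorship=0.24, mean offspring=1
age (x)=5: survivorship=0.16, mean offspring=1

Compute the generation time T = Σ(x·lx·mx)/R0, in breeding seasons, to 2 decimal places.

2.43

lx·mx: 0, 0.67, 0.45, 0.62, 0.24, 0.16 → R0 = 2.14
x·lx·mx: 0, 0.67, 0.9, 1.86, 0.96, 0.8 → Σ = 5.19
T = 5.19 / 2.14 = 2.425234… → 2.43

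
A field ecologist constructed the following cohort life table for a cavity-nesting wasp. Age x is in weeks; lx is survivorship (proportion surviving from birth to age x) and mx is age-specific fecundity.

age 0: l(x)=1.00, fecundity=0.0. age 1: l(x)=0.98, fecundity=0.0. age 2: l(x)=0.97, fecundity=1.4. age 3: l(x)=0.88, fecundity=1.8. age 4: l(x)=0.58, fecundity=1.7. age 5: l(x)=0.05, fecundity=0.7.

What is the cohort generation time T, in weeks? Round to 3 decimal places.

lx·mx: 0, 0, 1.358, 1.584, 0.986, 0.035 → R0 = 3.963
x·lx·mx: 0, 0, 2.716, 4.752, 3.944, 0.175 → Σ = 11.587
T = 11.587 / 3.963 = 2.923795… → 2.924

2.924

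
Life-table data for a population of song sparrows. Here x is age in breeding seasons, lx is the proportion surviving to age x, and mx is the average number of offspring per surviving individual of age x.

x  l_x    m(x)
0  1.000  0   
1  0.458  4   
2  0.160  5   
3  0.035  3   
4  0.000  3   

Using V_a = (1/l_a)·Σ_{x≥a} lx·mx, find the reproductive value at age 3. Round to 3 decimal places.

lx·mx for x ≥ 3: 0.105, 0 → sum = 0.105
V_3 = 0.105 / l_3 = 0.105 / 0.035 = 3 → 3.000

3.000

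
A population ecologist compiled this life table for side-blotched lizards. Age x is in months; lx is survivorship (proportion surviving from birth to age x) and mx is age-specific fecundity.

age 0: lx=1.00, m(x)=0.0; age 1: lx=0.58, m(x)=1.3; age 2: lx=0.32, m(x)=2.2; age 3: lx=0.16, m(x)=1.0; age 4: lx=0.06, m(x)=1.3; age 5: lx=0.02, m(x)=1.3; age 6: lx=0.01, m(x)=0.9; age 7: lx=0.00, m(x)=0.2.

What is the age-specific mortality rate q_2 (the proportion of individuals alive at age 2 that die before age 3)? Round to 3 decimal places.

0.500

q_2 = (l_2 − l_3) / l_2 = (0.32 − 0.16) / 0.32
     = 0.16 / 0.32 = 0.5 → 0.500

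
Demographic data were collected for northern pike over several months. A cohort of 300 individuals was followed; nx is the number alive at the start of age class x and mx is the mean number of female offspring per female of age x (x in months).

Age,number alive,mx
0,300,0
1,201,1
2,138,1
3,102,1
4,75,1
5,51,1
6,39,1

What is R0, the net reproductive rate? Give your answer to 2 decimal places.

lx = nx/n0 = nx/300: 1, 0.67, 0.46, 0.34, 0.25, 0.17, 0.13
lx·mx by age: 0, 0.67, 0.46, 0.34, 0.25, 0.17, 0.13
R0 = Σ lx·mx = 2.02 → 2.02

2.02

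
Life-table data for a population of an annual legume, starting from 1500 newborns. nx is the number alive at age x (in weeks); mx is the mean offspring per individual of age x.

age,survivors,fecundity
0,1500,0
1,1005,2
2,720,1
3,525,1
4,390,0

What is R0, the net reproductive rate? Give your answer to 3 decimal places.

2.170

lx = nx/n0 = nx/1500: 1, 0.67, 0.48, 0.35, 0.26
lx·mx by age: 0, 1.34, 0.48, 0.35, 0
R0 = Σ lx·mx = 2.17 → 2.170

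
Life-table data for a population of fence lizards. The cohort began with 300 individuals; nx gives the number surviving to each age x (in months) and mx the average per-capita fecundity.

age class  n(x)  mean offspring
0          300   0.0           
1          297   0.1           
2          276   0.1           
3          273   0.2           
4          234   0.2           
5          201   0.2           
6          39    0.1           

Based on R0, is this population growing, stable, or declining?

declining

lx = nx/n0 = nx/300: 1, 0.99, 0.92, 0.91, 0.78, 0.67, 0.13
R0 = Σ lx·mx = 0 + 0.099 + 0.092 + 0.182 + 0.156 + 0.134 + 0.013 = 0.676
R0 < 1, so the population is declining.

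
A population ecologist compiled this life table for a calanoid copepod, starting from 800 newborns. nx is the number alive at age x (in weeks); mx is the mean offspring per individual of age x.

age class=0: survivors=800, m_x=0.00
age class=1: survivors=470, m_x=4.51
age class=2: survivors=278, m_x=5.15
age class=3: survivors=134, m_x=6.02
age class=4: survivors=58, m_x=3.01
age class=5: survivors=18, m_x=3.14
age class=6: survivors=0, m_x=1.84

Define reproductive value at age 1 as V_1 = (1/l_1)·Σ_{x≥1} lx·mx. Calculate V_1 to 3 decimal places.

lx = nx/n0 = nx/800: 1, 0.5875, 0.3475, 0.1675, 0.0725, 0.0225, 0
lx·mx for x ≥ 1: 2.649625, 1.789625, 1.00835, 0.218225, 0.07065, 0 → sum = 5.736475
V_1 = 5.736475 / l_1 = 5.736475 / 0.5875 = 9.764213… → 9.764

9.764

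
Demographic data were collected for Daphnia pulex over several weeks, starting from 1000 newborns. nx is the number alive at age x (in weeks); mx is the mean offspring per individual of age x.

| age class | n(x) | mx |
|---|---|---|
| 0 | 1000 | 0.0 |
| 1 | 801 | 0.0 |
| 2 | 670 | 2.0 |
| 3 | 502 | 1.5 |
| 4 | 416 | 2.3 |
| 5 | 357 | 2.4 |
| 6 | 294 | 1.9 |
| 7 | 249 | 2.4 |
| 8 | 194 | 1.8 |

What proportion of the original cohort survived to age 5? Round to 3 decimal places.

0.357

l_5 = n_5/n_0 = 357/1000 = 0.357 → 0.357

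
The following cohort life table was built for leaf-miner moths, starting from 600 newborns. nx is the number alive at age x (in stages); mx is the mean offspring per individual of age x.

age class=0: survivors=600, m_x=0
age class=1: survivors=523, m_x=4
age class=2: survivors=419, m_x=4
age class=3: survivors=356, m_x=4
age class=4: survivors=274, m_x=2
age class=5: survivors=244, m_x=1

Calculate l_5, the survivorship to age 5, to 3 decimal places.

l_5 = n_5/n_0 = 244/600 = 0.406667… → 0.407

0.407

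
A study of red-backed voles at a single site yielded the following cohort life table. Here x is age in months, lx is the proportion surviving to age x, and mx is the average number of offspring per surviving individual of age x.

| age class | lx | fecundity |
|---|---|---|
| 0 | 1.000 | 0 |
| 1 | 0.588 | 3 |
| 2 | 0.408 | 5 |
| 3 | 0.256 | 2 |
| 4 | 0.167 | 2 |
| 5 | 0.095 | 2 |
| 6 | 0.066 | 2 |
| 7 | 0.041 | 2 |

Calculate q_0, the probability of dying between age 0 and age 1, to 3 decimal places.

q_0 = (l_0 − l_1) / l_0 = (1 − 0.588) / 1
     = 0.412 / 1 = 0.412 → 0.412

0.412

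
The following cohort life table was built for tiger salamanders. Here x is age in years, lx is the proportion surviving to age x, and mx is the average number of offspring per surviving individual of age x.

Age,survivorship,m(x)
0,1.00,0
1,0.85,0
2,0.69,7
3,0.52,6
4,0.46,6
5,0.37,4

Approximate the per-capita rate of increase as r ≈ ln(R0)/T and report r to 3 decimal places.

R0 = Σ lx·mx = 0 + 0 + 4.83 + 3.12 + 2.76 + 1.48 = 12.19
Σ x·lx·mx = 37.46; T = 37.46/12.19 = 3.07301…
r ≈ ln(R0)/T = ln(12.19)/3.07301… = 0.81373… → 0.814

0.814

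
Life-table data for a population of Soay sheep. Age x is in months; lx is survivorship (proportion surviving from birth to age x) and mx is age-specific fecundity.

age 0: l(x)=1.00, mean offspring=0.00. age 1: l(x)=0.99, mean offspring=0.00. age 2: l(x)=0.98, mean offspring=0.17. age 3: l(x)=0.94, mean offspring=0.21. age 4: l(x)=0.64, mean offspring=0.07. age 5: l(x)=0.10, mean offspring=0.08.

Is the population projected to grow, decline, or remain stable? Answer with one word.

declining

R0 = Σ lx·mx = 0 + 0 + 0.1666 + 0.1974 + 0.0448 + 0.008 = 0.4168
R0 < 1, so the population is declining.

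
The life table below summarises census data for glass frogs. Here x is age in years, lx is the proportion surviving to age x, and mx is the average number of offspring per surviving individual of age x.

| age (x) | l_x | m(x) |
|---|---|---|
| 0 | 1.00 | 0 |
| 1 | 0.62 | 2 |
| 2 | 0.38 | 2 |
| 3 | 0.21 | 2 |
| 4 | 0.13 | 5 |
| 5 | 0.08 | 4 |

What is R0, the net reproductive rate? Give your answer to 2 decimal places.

lx·mx by age: 0, 1.24, 0.76, 0.42, 0.65, 0.32
R0 = Σ lx·mx = 3.39 → 3.39

3.39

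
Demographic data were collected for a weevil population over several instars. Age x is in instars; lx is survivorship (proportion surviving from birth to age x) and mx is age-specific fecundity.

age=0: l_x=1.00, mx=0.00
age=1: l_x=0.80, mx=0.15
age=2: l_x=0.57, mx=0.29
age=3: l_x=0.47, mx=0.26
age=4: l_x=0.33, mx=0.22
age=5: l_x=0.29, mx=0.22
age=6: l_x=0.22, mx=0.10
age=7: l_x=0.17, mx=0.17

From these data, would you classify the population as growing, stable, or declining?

declining

R0 = Σ lx·mx = 0 + 0.12 + 0.1653 + 0.1222 + 0.0726 + 0.0638 + 0.022 + 0.0289 = 0.5948
R0 < 1, so the population is declining.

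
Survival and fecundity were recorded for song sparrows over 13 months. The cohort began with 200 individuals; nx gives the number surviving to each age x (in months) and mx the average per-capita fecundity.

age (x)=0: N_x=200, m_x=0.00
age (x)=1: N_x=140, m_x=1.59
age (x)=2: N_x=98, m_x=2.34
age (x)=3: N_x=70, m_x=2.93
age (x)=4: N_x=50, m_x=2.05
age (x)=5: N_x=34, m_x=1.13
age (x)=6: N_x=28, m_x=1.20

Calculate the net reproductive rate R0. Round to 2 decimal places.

lx = nx/n0 = nx/200: 1, 0.7, 0.49, 0.35, 0.25, 0.17, 0.14
lx·mx by age: 0, 1.113, 1.1466, 1.0255, 0.5125, 0.1921, 0.168
R0 = Σ lx·mx = 4.1577 → 4.16

4.16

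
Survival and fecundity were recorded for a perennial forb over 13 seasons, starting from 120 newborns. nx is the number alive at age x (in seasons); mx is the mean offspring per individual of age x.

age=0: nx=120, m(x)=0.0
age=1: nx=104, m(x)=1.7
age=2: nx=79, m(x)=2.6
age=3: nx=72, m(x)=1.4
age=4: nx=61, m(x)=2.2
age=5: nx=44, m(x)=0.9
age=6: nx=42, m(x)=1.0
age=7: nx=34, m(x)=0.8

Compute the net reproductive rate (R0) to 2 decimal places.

lx = nx/n0 = nx/120: 1, 0.86667…, 0.65833…, 0.6, 0.50833…, 0.36667…, 0.35, 0.28333…
lx·mx by age: 0, 1.473333…, 1.711667…, 0.84, 1.118333…, 0.33…, 0.35, 0.226667…
R0 = Σ lx·mx = 6.05… → 6.05

6.05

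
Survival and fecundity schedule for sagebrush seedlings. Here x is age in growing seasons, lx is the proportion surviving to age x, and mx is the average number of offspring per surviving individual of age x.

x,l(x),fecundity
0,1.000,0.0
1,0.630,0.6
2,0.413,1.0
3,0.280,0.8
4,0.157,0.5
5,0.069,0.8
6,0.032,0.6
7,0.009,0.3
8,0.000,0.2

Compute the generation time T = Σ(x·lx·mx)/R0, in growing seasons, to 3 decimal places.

2.221

lx·mx: 0, 0.378, 0.413, 0.224, 0.0785, 0.0552, 0.0192, 0.0027, 0 → R0 = 1.1706
x·lx·mx: 0, 0.378, 0.826, 0.672, 0.314, 0.276, 0.1152, 0.0189, 0 → Σ = 2.6001
T = 2.6001 / 1.1706 = 2.221169… → 2.221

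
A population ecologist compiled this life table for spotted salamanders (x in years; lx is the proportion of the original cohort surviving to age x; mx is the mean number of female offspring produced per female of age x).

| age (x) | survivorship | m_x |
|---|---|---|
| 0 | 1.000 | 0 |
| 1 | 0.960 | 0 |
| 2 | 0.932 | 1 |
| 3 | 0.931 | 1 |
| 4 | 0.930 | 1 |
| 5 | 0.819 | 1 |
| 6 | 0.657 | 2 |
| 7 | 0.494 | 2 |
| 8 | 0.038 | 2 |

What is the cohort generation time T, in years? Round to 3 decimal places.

lx·mx: 0, 0, 0.932, 0.931, 0.93, 0.819, 1.314, 0.988, 0.076 → R0 = 5.99
x·lx·mx: 0, 0, 1.864, 2.793, 3.72, 4.095, 7.884, 6.916, 0.608 → Σ = 27.88
T = 27.88 / 5.99 = 4.654424… → 4.654

4.654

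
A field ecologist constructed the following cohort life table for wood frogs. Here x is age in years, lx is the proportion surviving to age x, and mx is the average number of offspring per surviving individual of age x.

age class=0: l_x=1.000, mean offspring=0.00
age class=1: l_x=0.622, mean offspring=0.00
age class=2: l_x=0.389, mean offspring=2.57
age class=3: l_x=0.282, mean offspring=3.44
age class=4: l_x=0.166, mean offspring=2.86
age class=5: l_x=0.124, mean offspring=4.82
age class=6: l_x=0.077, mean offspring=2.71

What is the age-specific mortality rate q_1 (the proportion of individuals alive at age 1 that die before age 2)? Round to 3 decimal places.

q_1 = (l_1 − l_2) / l_1 = (0.622 − 0.389) / 0.622
     = 0.233 / 0.622 = 0.374598… → 0.375

0.375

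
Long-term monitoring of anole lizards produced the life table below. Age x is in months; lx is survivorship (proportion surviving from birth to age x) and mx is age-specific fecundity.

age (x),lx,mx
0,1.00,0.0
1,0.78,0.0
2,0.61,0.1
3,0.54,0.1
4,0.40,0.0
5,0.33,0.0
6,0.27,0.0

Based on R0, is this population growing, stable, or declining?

R0 = Σ lx·mx = 0 + 0 + 0.061 + 0.054 + 0 + 0 + 0 = 0.115
R0 < 1, so the population is declining.

declining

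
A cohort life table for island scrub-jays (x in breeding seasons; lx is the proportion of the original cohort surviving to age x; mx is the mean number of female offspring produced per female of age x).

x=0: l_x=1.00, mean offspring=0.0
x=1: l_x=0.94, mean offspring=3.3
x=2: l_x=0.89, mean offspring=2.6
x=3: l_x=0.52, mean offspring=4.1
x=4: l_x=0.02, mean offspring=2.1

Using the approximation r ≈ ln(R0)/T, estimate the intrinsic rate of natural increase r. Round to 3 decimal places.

1.076

R0 = Σ lx·mx = 0 + 3.102 + 2.314 + 2.132 + 0.042 = 7.59
Σ x·lx·mx = 14.294; T = 14.294/7.59 = 1.88327…
r ≈ ln(R0)/T = ln(7.59)/1.88327… = 1.07623… → 1.076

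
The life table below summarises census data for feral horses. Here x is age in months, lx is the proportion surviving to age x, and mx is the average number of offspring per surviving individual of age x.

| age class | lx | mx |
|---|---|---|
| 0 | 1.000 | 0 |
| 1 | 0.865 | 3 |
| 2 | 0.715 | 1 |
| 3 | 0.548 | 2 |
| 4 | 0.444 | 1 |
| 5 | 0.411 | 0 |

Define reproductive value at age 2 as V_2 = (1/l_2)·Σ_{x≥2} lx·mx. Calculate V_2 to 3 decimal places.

lx·mx for x ≥ 2: 0.715, 1.096, 0.444, 0 → sum = 2.255
V_2 = 2.255 / l_2 = 2.255 / 0.715 = 3.153846… → 3.154

3.154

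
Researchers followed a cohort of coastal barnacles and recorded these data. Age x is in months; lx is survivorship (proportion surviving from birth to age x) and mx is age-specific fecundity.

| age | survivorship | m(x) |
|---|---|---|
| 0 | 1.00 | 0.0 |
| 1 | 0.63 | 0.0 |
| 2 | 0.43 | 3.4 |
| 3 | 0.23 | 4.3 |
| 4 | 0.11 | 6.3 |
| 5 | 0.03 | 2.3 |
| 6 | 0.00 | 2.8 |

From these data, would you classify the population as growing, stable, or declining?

R0 = Σ lx·mx = 0 + 0 + 1.462 + 0.989 + 0.693 + 0.069 + 0 = 3.213
R0 > 1, so the population is growing.

growing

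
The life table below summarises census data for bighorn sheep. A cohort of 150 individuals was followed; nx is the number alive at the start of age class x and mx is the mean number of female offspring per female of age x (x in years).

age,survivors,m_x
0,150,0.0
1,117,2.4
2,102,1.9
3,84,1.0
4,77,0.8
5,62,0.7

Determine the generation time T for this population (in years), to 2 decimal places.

lx = nx/n0 = nx/150: 1, 0.78, 0.68, 0.56, 0.51333…, 0.41333…
lx·mx: 0, 1.872, 1.292, 0.56, 0.410667…, 0.289333… → R0 = 4.424…
x·lx·mx: 0, 1.872, 2.584, 1.68, 1.642667…, 1.446667… → Σ = 9.225333…
T = 9.225333… / 4.424… = 2.085292… → 2.09

2.09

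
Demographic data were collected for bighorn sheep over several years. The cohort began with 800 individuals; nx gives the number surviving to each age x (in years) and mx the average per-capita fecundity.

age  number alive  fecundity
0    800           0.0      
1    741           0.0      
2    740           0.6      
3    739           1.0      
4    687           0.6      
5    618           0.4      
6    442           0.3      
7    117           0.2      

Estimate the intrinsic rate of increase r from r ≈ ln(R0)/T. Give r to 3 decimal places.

lx = nx/n0 = nx/800: 1, 0.92625, 0.925, 0.92375, 0.85875, 0.7725, 0.5525, 0.14625
R0 = Σ lx·mx = 0 + 0 + 0.555 + 0.92375… + 0.51525… + 0.309 + 0.16575 + 0.02925… = 2.498
Σ x·lx·mx = 8.6865; T = 8.6865/2.498 = 3.47738…
r ≈ ln(R0)/T = ln(2.498)/3.47738… = 0.26327… → 0.263

0.263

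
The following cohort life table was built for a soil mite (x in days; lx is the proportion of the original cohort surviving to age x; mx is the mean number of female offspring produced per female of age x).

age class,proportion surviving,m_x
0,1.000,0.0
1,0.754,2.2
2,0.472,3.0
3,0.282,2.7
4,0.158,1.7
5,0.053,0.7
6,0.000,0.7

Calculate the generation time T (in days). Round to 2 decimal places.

1.94

lx·mx: 0, 1.6588, 1.416, 0.7614, 0.2686, 0.0371, 0 → R0 = 4.1419
x·lx·mx: 0, 1.6588, 2.832, 2.2842, 1.0744, 0.1855, 0 → Σ = 8.0349
T = 8.0349 / 4.1419 = 1.939907… → 1.94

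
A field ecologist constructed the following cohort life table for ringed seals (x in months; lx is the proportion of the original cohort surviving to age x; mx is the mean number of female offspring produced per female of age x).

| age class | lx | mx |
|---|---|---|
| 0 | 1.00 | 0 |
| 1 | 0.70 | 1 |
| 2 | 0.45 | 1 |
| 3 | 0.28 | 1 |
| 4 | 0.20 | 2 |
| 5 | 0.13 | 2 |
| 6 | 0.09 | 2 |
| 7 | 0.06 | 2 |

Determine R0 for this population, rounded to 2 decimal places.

2.39

lx·mx by age: 0, 0.7, 0.45, 0.28, 0.4, 0.26, 0.18, 0.12
R0 = Σ lx·mx = 2.39 → 2.39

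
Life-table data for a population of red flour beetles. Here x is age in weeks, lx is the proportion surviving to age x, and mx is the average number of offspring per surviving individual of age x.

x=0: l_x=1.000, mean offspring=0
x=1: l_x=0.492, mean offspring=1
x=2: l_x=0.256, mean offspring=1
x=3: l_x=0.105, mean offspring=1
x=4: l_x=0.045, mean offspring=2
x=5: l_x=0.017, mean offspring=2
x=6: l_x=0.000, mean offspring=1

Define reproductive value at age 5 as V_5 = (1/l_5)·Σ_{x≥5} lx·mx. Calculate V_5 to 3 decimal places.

lx·mx for x ≥ 5: 0.034, 0 → sum = 0.034
V_5 = 0.034 / l_5 = 0.034 / 0.017 = 2 → 2.000

2.000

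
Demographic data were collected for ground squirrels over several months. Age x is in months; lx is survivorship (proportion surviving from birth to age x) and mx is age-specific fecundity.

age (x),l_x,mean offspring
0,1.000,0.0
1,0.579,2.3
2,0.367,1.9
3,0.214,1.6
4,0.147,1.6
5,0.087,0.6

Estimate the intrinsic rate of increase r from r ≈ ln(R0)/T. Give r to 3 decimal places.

0.525

R0 = Σ lx·mx = 0 + 1.3317 + 0.6973 + 0.3424 + 0.2352 + 0.0522 = 2.6588
Σ x·lx·mx = 4.9553; T = 4.9553/2.6588 = 1.86374…
r ≈ ln(R0)/T = ln(2.6588)/1.86374… = 0.52469… → 0.525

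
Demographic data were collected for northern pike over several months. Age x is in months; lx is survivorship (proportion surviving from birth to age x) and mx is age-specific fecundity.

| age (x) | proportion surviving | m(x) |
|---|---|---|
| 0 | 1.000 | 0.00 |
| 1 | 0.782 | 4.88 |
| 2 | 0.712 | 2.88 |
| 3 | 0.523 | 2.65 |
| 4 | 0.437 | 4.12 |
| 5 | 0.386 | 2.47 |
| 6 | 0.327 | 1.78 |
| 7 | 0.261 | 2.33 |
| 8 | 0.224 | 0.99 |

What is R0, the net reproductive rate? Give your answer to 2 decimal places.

lx·mx by age: 0, 3.81616, 2.05056, 1.38595, 1.80044, 0.95342, 0.58206, 0.60813, 0.22176
R0 = Σ lx·mx = 11.41848 → 11.42

11.42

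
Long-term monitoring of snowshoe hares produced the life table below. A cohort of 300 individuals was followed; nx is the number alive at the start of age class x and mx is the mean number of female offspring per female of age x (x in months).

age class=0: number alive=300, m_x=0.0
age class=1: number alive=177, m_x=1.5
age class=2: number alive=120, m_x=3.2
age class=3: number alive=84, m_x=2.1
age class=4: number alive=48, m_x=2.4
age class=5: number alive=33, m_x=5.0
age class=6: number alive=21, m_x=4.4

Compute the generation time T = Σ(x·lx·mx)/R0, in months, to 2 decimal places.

2.84

lx = nx/n0 = nx/300: 1, 0.59, 0.4, 0.28, 0.16, 0.11, 0.07
lx·mx: 0, 0.885, 1.28, 0.588, 0.384, 0.55, 0.308 → R0 = 3.995
x·lx·mx: 0, 0.885, 2.56, 1.764, 1.536, 2.75, 1.848 → Σ = 11.343
T = 11.343 / 3.995 = 2.839299… → 2.84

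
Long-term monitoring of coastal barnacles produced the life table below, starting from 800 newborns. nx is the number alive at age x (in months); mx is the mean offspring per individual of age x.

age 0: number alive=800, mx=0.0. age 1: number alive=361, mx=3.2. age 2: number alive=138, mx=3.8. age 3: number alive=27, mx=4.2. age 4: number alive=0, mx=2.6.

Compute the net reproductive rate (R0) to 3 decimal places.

lx = nx/n0 = nx/800: 1, 0.45125, 0.1725, 0.03375, 0
lx·mx by age: 0, 1.444, 0.6555, 0.14175, 0
R0 = Σ lx·mx = 2.24125 → 2.241

2.241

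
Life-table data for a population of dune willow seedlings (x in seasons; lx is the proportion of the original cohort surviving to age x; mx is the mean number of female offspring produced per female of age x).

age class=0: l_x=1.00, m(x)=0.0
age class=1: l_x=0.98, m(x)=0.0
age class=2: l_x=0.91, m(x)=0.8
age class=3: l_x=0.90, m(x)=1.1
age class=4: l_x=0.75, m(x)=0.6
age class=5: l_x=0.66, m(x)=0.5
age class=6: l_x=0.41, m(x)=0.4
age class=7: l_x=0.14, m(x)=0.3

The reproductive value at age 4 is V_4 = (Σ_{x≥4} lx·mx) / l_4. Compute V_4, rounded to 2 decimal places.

lx·mx for x ≥ 4: 0.45, 0.33, 0.164, 0.042 → sum = 0.986
V_4 = 0.986 / l_4 = 0.986 / 0.75 = 1.314667… → 1.31

1.31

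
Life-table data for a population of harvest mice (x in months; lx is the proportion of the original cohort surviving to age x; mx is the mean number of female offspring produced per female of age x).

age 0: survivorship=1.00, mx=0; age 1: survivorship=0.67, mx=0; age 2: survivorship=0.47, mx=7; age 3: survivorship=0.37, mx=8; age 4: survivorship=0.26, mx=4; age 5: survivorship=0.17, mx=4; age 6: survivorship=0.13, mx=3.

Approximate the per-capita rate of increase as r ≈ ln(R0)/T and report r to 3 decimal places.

0.700

R0 = Σ lx·mx = 0 + 0 + 3.29 + 2.96 + 1.04 + 0.68 + 0.39 = 8.36
Σ x·lx·mx = 25.36; T = 25.36/8.36 = 3.03349…
r ≈ ln(R0)/T = ln(8.36)/3.03349… = 0.7… → 0.700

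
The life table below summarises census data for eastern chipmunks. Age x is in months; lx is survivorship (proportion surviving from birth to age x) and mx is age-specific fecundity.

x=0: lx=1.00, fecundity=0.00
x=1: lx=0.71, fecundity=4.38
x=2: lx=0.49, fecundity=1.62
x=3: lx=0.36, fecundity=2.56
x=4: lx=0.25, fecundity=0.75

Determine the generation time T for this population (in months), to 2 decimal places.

lx·mx: 0, 3.1098, 0.7938, 0.9216, 0.1875 → R0 = 5.0127
x·lx·mx: 0, 3.1098, 1.5876, 2.7648, 0.75 → Σ = 8.2122
T = 8.2122 / 5.0127 = 1.638279… → 1.64

1.64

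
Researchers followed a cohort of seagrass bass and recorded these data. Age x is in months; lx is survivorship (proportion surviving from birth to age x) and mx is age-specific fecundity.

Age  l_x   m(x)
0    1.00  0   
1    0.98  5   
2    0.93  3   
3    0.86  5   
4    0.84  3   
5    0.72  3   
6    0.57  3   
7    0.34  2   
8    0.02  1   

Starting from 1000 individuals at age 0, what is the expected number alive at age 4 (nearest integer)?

Expected survivors = N0 · l_4 = 1000 × 0.84 = 840 → 840

840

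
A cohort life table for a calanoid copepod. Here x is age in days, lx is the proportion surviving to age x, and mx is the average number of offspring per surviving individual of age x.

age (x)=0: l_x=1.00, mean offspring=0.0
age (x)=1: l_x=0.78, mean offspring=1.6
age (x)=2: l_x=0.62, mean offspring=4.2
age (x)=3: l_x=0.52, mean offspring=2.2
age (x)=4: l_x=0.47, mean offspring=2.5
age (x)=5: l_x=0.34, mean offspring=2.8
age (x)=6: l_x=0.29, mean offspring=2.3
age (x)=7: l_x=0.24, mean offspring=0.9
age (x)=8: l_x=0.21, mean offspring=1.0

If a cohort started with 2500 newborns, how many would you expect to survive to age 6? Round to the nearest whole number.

Expected survivors = N0 · l_6 = 2500 × 0.29 = 725 → 725

725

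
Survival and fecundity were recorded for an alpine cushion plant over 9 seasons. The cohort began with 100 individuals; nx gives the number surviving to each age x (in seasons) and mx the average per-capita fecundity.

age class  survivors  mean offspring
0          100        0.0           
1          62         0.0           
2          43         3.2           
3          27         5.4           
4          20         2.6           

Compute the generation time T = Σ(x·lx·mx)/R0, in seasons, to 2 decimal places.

lx = nx/n0 = nx/100: 1, 0.62, 0.43, 0.27, 0.2
lx·mx: 0, 0, 1.376, 1.458, 0.52 → R0 = 3.354
x·lx·mx: 0, 0, 2.752, 4.374, 2.08 → Σ = 9.206
T = 9.206 / 3.354 = 2.744782… → 2.74

2.74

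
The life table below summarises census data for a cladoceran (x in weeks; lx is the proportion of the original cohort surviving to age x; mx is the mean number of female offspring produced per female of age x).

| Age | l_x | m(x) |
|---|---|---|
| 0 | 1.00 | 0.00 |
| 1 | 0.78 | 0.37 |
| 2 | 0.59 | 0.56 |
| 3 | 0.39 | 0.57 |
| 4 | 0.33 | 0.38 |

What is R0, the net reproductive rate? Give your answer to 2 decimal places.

0.97

lx·mx by age: 0, 0.2886, 0.3304, 0.2223, 0.1254
R0 = Σ lx·mx = 0.9667 → 0.97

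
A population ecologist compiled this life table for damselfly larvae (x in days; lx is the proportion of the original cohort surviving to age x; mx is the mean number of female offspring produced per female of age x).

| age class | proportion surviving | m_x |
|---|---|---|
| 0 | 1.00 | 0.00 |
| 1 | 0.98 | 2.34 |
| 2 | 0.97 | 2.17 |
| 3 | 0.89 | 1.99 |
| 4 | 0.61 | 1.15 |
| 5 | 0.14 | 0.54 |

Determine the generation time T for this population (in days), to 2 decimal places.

lx·mx: 0, 2.2932, 2.1049, 1.7711, 0.7015, 0.0756 → R0 = 6.9463
x·lx·mx: 0, 2.2932, 4.2098, 5.3133, 2.806, 0.378 → Σ = 15.0003
T = 15.0003 / 6.9463 = 2.159466… → 2.16

2.16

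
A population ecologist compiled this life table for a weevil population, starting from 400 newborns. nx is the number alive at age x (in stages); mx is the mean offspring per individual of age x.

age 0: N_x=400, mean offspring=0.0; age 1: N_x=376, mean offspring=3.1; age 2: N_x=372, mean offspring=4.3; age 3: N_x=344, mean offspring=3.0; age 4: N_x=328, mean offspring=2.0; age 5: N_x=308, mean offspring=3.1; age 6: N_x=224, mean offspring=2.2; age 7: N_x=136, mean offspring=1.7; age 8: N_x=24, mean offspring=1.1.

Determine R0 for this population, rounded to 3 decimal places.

lx = nx/n0 = nx/400: 1, 0.94, 0.93, 0.86, 0.82, 0.77, 0.56, 0.34, 0.06
lx·mx by age: 0, 2.914, 3.999, 2.58, 1.64, 2.387, 1.232, 0.578, 0.066
R0 = Σ lx·mx = 15.396 → 15.396

15.396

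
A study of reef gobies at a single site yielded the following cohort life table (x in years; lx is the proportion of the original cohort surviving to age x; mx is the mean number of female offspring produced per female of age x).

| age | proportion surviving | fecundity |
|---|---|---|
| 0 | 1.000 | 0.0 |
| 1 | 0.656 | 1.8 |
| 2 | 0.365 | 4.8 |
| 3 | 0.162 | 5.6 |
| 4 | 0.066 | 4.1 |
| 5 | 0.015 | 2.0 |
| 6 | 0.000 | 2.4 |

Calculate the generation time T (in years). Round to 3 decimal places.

lx·mx: 0, 1.1808, 1.752, 0.9072, 0.2706, 0.03, 0 → R0 = 4.1406
x·lx·mx: 0, 1.1808, 3.504, 2.7216, 1.0824, 0.15, 0 → Σ = 8.6388
T = 8.6388 / 4.1406 = 2.086364… → 2.086

2.086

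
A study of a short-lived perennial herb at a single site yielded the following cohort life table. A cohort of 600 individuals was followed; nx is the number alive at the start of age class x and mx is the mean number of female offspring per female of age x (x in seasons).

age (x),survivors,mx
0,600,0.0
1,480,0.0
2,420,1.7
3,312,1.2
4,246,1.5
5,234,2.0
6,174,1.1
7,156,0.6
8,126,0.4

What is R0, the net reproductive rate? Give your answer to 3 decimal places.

3.768

lx = nx/n0 = nx/600: 1, 0.8, 0.7, 0.52, 0.41, 0.39, 0.29, 0.26, 0.21
lx·mx by age: 0, 0, 1.19, 0.624, 0.615, 0.78, 0.319, 0.156, 0.084
R0 = Σ lx·mx = 3.768 → 3.768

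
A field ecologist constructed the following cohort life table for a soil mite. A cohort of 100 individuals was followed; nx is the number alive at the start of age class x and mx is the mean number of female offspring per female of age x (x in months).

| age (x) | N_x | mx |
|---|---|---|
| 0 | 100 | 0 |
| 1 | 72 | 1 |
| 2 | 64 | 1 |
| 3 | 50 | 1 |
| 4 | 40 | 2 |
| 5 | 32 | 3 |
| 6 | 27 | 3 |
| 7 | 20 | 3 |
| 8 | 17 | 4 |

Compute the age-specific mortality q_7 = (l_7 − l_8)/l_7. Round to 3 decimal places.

lx = nx/n0 = nx/100: 1, 0.72, 0.64, 0.5, 0.4, 0.32, 0.27, 0.2, 0.17
q_7 = (l_7 − l_8) / l_7 = (0.2 − 0.17) / 0.2
     = 0.03 / 0.2 = 0.15 → 0.150

0.150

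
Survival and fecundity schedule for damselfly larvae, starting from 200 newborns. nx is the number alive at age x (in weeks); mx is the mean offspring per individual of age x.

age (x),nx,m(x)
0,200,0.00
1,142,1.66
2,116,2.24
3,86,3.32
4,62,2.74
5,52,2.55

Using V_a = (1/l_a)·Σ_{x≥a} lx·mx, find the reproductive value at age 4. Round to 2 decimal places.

4.88

lx = nx/n0 = nx/200: 1, 0.71, 0.58, 0.43, 0.31, 0.26
lx·mx for x ≥ 4: 0.8494, 0.663 → sum = 1.5124
V_4 = 1.5124 / l_4 = 1.5124 / 0.31 = 4.87871… → 4.88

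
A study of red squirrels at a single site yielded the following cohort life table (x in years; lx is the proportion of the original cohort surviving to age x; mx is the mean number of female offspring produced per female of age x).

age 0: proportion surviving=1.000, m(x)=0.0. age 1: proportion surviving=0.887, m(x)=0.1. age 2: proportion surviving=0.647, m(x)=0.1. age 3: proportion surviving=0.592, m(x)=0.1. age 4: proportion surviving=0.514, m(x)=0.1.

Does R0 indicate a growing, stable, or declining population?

declining

R0 = Σ lx·mx = 0 + 0.0887 + 0.0647 + 0.0592 + 0.0514 = 0.264
R0 < 1, so the population is declining.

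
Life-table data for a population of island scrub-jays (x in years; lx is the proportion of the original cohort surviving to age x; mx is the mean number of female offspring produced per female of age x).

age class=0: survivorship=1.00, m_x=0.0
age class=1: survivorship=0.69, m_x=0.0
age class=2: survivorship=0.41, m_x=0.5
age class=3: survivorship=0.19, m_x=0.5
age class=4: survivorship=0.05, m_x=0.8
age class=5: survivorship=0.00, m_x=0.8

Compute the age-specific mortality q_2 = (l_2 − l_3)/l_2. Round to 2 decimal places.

q_2 = (l_2 − l_3) / l_2 = (0.41 − 0.19) / 0.41
     = 0.22 / 0.41 = 0.536585… → 0.54

0.54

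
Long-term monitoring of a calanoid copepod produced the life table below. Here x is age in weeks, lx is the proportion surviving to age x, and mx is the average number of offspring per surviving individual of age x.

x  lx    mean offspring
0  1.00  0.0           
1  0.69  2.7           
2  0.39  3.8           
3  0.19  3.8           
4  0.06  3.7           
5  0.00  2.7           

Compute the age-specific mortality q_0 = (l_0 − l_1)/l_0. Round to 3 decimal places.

q_0 = (l_0 − l_1) / l_0 = (1 − 0.69) / 1
     = 0.31 / 1 = 0.31 → 0.310

0.310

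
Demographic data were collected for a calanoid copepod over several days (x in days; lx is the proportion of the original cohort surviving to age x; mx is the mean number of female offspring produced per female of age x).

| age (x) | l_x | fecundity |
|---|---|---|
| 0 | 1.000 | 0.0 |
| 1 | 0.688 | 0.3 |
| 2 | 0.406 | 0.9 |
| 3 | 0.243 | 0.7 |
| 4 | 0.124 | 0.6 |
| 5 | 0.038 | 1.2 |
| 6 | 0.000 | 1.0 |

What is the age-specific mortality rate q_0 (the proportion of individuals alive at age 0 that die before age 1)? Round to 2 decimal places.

0.31

q_0 = (l_0 − l_1) / l_0 = (1 − 0.688) / 1
     = 0.312 / 1 = 0.312 → 0.31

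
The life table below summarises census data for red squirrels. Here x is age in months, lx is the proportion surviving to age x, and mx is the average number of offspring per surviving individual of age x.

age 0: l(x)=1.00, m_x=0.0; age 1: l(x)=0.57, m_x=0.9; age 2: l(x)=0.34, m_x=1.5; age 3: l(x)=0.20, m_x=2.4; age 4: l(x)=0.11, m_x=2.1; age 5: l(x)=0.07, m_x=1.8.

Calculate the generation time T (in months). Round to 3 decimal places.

lx·mx: 0, 0.513, 0.51, 0.48, 0.231, 0.126 → R0 = 1.86
x·lx·mx: 0, 0.513, 1.02, 1.44, 0.924, 0.63 → Σ = 4.527
T = 4.527 / 1.86 = 2.433871… → 2.434

2.434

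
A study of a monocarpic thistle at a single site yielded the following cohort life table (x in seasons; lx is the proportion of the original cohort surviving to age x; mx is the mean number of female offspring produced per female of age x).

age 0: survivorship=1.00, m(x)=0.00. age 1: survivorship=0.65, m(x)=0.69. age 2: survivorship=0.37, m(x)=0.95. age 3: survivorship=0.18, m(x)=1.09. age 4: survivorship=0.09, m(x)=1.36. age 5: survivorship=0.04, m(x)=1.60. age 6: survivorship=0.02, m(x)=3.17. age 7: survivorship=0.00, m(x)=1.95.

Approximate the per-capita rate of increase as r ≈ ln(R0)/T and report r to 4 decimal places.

R0 = Σ lx·mx = 0 + 0.4485 + 0.3515 + 0.1962 + 0.1224 + 0.064 + 0.0634 + 0 = 1.246
Σ x·lx·mx = 2.9301; T = 2.9301/1.246 = 2.35161…
r ≈ ln(R0)/T = ln(1.246)/2.35161… = 0.093527… → 0.0935

0.0935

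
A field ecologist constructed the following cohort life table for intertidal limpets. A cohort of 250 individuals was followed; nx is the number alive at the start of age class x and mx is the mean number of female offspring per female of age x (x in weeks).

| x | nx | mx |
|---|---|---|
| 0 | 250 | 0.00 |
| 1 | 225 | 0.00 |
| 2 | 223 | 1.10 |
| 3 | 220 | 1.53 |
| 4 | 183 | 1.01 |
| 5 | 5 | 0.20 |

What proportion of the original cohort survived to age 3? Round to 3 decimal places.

0.880

l_3 = n_3/n_0 = 220/250 = 0.88 → 0.880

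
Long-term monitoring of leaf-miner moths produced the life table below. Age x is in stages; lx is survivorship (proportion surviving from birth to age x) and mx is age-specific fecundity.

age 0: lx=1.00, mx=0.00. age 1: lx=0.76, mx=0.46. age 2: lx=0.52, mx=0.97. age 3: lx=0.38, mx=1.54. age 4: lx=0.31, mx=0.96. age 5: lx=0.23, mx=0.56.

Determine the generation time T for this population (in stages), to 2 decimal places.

2.65

lx·mx: 0, 0.3496, 0.5044, 0.5852, 0.2976, 0.1288 → R0 = 1.8656
x·lx·mx: 0, 0.3496, 1.0088, 1.7556, 1.1904, 0.644 → Σ = 4.9484
T = 4.9484 / 1.8656 = 2.652444… → 2.65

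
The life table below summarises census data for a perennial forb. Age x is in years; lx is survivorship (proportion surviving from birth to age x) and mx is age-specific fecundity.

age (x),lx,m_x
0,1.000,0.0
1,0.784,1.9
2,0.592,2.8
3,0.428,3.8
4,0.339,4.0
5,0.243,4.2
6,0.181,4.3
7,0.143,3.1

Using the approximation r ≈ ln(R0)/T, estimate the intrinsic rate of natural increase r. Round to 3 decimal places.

0.636

R0 = Σ lx·mx = 0 + 1.4896 + 1.6576 + 1.6264 + 1.356 + 1.0206 + 0.7783 + 0.4433 = 8.3718
Σ x·lx·mx = 27.9839; T = 27.9839/8.3718 = 3.34264…
r ≈ ln(R0)/T = ln(8.3718)/3.34264… = 0.63569… → 0.636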